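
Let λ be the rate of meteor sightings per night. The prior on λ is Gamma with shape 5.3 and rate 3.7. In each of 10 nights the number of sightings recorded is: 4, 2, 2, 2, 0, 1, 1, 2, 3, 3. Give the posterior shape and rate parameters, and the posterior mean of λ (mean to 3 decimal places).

Posterior: Gamma(shape=25.3, rate=13.7); mean ≈ 1.847

The Poisson likelihood adds the total count to the shape and the number of exposure periods to the rate. Here ∑xᵢ = 20 and n = 10, so shape 5.3→25.3 and rate 3.7→13.7.
E[λ | data] = 25.3/13.7 = 1.847.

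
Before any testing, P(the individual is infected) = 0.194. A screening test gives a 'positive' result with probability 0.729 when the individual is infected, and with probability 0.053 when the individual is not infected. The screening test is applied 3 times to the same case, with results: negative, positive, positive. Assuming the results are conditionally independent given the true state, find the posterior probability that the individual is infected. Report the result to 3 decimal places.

Let H be the event that the individual is infected; start with P(H) = 0.194. P('positive'|H) = 0.729, P('positive'|¬H) = 0.053.
Update on result 1 ('negative'): P(H) ← 0.271·0.1940 / (0.271·0.1940 + 0.947·0.8060) = 0.052574/0.81586 = 0.0644.
Update on result 2 ('positive'): P(H) ← 0.729·0.0644 / (0.729·0.0644 + 0.053·0.9356) = 0.046977/0.096562 = 0.4865.
Update on result 3 ('positive'): P(H) ← 0.729·0.4865 / (0.729·0.4865 + 0.053·0.5135) = 0.35466/0.38187 = 0.9287.

Posterior P(H) ≈ 0.929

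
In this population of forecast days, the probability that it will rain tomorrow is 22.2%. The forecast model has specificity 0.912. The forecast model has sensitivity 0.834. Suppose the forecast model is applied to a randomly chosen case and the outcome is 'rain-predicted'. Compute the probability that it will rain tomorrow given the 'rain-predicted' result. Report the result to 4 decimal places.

P(H | E) ≈ 0.7300

Write H for 'it will rain tomorrow'. Prior odds H:¬H = 0.222/0.778 = 0.28535. For the 'rain-predicted' outcome, the likelihood ratio is 0.834/0.088 = 9.4773.
Posterior odds = 0.28535 × 9.4773 = 2.7043, so P(H|E) = 2.7043/(1+2.7043) = 0.7300.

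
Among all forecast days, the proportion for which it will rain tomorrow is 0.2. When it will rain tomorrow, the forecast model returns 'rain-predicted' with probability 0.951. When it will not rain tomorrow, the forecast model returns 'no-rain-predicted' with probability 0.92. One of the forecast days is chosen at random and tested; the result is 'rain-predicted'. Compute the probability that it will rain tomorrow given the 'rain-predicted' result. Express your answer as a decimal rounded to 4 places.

Write H for 'it will rain tomorrow'. Prior odds H:¬H = 0.2/0.8 = 0.25000. For the 'rain-predicted' outcome, the likelihood ratio is 0.951/0.08 = 11.887.
Posterior odds = 0.25000 × 11.887 = 2.9719, so P(H|E) = 2.9719/(1+2.9719) = 0.7482.

P(H | E) ≈ 0.7482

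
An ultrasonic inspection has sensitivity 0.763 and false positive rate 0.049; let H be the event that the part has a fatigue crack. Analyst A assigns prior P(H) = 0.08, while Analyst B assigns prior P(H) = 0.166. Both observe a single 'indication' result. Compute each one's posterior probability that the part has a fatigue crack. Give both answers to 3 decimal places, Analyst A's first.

Analyst A: 0.575; Analyst B: 0.756

P('+'|H) = 0.763, P('+'|¬H) = 0.049.
Analyst A: numerator 0.763·0.08 = 0.061040; evidence = 0.061040+0.049·0.92 = 0.10612; posterior = 0.575.
Analyst B: numerator 0.763·0.166 = 0.12666; evidence = 0.12666+0.049·0.834 = 0.16752; posterior = 0.756.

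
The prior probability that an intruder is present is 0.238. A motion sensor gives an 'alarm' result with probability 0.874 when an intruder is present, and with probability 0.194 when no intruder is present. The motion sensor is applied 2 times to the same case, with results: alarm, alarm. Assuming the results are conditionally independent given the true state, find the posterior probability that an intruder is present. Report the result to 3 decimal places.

Posterior P(H) ≈ 0.864

With H the event that an intruder is present, the joint likelihood of the observed sequence is P(data|H) = 0.874·0.874 = 0.76388 and P(data|¬H) = 0.194·0.194 = 0.037636.
Bayes: P(H|data) = 0.238·0.76388 / (0.238·0.76388 + 0.762·0.037636) = 0.18180/0.21048 = 0.8637.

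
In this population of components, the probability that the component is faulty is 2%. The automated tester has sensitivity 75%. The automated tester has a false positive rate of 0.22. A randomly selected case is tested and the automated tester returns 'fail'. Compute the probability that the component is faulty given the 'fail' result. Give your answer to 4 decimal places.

Let H be the event that the component is faulty. P(H) = 0.02, so P(¬H) = 0.98. With E the 'fail' result, P(E|H) = 0.75 and P(E|¬H) = 0.22.
P(E) = 0.75·0.02 + 0.22·0.98 = 0.015000 + 0.21560 = 0.23060.
By Bayes' theorem, P(H|E) = 0.015000 / 0.23060 = 0.0650.

P(H | E) ≈ 0.0650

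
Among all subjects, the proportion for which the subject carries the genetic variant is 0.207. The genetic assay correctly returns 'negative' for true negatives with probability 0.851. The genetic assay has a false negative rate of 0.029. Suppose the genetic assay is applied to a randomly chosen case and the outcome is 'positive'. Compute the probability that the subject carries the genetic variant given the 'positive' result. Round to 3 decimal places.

P(H | E) ≈ 0.630

Write H for 'the subject carries the genetic variant'. Prior odds H:¬H = 0.207/0.793 = 0.26103. For the 'positive' outcome, the likelihood ratio is 0.971/0.149 = 6.5168.
Posterior odds = 0.26103 × 6.5168 = 1.7011, so P(H|E) = 1.7011/(1+1.7011) = 0.630.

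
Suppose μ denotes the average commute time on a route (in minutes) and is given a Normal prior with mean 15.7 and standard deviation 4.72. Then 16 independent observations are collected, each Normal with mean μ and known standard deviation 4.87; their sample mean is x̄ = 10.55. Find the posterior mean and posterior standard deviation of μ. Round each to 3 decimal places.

Posterior mean ≈ 10.871; posterior SD ≈ 1.179

Prior precision 1/τ₀² = 1/4.72² = 0.0448865; data precision n/σ² = 16/4.87² = 0.674624.
Posterior precision = 0.0448865 + 0.674624 = 0.719511, giving posterior SD = 1/√0.719511 = 1.179.
Posterior mean = (0.0448865·15.7 + 0.674624·10.55) / 0.719511 = 10.871.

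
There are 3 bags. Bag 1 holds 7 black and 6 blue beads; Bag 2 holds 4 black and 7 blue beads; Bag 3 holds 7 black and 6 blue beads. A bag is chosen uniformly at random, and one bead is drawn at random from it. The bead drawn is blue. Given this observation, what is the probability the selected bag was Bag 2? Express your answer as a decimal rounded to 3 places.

Tabulate prior·likelihood by source: [1] prior 0.333333, lik 0.4615, product 0.1538; [2] prior 0.333333, lik 0.6364, product 0.2121; [3] prior 0.333333, lik 0.4615, product 0.1538.
Normalizing constant = 0.51981; the posterior for Bag 2 is its product over the sum, 0.2121/0.51981 = 0.408.

Posterior probability ≈ 0.408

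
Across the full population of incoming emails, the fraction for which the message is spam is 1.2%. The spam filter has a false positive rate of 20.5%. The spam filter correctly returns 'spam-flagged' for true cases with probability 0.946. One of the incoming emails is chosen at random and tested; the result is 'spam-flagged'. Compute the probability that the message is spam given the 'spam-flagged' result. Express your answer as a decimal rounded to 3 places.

P(H | E) ≈ 0.053

Write H for 'the message is spam'. Prior odds H:¬H = 0.012/0.988 = 0.012146. For the 'spam-flagged' outcome, the likelihood ratio is 0.946/0.205 = 4.6146.
Posterior odds = 0.012146 × 4.6146 = 0.056048, so P(H|E) = 0.056048/(1+0.056048) = 0.053.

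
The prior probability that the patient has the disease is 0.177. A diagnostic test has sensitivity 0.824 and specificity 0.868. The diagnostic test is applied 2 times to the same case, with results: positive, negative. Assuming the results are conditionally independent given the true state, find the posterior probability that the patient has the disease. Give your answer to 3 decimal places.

Posterior P(H) ≈ 0.214

Let H be the event that the patient has the disease; start with P(H) = 0.177. P('positive'|H) = 0.824, P('positive'|¬H) = 0.132.
Update on result 1 ('positive'): P(H) ← 0.824·0.1770 / (0.824·0.1770 + 0.132·0.8230) = 0.14585/0.25448 = 0.5731.
Update on result 2 ('negative'): P(H) ← 0.176·0.5731 / (0.176·0.5731 + 0.868·0.4269) = 0.10087/0.47141 = 0.2140.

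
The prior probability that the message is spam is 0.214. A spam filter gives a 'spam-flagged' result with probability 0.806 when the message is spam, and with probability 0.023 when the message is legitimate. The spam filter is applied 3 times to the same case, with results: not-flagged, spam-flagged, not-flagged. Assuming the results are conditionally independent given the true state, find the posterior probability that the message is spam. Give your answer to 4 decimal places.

With H the event that the message is spam, the joint likelihood of the observed sequence is P(data|H) = 0.194·0.806·0.194 = 0.030335 and P(data|¬H) = 0.977·0.023·0.977 = 0.021954.
Bayes: P(H|data) = 0.214·0.030335 / (0.214·0.030335 + 0.786·0.021954) = 0.0064916/0.023748 = 0.2734.

Posterior P(H) ≈ 0.2734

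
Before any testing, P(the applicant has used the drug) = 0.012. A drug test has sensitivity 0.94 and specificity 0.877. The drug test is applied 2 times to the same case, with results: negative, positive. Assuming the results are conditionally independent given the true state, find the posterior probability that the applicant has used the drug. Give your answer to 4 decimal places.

Let H be the event that the applicant has used the drug; start with P(H) = 0.012. P('positive'|H) = 0.94, P('positive'|¬H) = 0.123.
Update on result 1 ('negative'): P(H) ← 0.06·0.0120 / (0.06·0.0120 + 0.877·0.9880) = 0.00072000/0.86720 = 0.0008.
Update on result 2 ('positive'): P(H) ← 0.94·0.0008 / (0.94·0.0008 + 0.123·0.9992) = 0.00078045/0.12368 = 0.0063.

Posterior P(H) ≈ 0.0063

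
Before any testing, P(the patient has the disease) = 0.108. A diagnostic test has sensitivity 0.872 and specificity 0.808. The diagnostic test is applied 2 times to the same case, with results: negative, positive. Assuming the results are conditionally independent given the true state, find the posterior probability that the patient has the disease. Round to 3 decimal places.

Posterior P(H) ≈ 0.080

With H the event that the patient has the disease, the joint likelihood of the observed sequence is P(data|H) = 0.128·0.872 = 0.11162 and P(data|¬H) = 0.808·0.192 = 0.15514.
Bayes: P(H|data) = 0.108·0.11162 / (0.108·0.11162 + 0.892·0.15514) = 0.012055/0.15044 = 0.0801.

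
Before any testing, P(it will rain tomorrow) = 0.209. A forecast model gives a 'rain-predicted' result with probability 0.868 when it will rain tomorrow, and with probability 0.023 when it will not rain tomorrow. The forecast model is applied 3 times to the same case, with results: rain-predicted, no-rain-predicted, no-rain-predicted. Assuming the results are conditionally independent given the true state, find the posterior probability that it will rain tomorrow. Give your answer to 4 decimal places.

Posterior P(H) ≈ 0.1540

Let H be the event that it will rain tomorrow; start with P(H) = 0.209. P('rain-predicted'|H) = 0.868, P('rain-predicted'|¬H) = 0.023.
Update on result 1 ('rain-predicted'): P(H) ← 0.868·0.2090 / (0.868·0.2090 + 0.023·0.7910) = 0.18141/0.19960 = 0.9089.
Update on result 2 ('no-rain-predicted'): P(H) ← 0.132·0.9089 / (0.132·0.9089 + 0.977·0.0911) = 0.11997/0.20902 = 0.5740.
Update on result 3 ('no-rain-predicted'): P(H) ← 0.132·0.5740 / (0.132·0.5740 + 0.977·0.4260) = 0.075763/0.49200 = 0.1540.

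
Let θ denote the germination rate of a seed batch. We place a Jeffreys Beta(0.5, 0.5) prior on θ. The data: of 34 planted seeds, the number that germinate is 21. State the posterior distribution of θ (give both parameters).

Posterior: Beta(21.5, 13.5)

Observing 21 successes and 13 failures updates Beta(0.5, 0.5) by adding the success and failure counts to the two shape parameters: α = 0.5+21 = 21.5, β = 0.5+13 = 13.5.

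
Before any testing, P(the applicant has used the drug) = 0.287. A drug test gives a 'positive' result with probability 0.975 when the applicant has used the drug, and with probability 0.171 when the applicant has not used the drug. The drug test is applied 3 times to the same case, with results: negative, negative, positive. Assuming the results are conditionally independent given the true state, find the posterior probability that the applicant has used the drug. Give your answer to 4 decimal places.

Posterior P(H) ≈ 0.0021

With H the event that the applicant has used the drug, the joint likelihood of the observed sequence is P(data|H) = 0.025·0.025·0.975 = 0.00060938 and P(data|¬H) = 0.829·0.829·0.171 = 0.11752.
Bayes: P(H|data) = 0.287·0.00060938 / (0.287·0.00060938 + 0.713·0.11752) = 0.00017489/0.083965 = 0.0021.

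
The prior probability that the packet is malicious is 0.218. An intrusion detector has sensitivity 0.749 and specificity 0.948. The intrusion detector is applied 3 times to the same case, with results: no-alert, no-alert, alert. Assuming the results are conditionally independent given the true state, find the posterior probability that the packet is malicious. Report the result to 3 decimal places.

Posterior P(H) ≈ 0.220

Let H be the event that the packet is malicious; start with P(H) = 0.218. P('alert'|H) = 0.749, P('alert'|¬H) = 0.052.
Update on result 1 ('no-alert'): P(H) ← 0.251·0.2180 / (0.251·0.2180 + 0.948·0.7820) = 0.054718/0.79605 = 0.0687.
Update on result 2 ('no-alert'): P(H) ← 0.251·0.0687 / (0.251·0.0687 + 0.948·0.9313) = 0.017253/0.90009 = 0.0192.
Update on result 3 ('alert'): P(H) ← 0.749·0.0192 / (0.749·0.0192 + 0.052·0.9808) = 0.014357/0.065360 = 0.2197.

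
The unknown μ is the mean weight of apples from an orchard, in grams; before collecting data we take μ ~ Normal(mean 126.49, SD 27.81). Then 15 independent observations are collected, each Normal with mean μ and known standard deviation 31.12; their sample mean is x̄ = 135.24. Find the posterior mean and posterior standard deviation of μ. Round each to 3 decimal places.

Posterior mean ≈ 134.566; posterior SD ≈ 7.719

With known σ, the Normal prior is conjugate. Weight on the data is w = (n/σ²)/(n/σ² + 1/τ₀²) = 0.0154886/(0.0154886+0.00129300) = 0.92295.
Posterior mean = w·x̄ + (1−w)·μ₀ = 0.92295·135.24 + 0.077049·126.49 = 134.566. Posterior variance = 1/(0.0154886+0.00129300) = 59.5891, so SD = 7.719.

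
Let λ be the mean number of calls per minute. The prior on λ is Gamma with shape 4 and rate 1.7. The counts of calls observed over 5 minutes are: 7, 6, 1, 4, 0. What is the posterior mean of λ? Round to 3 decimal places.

Total count ∑xᵢ = 18 over n = 5 minutes.
Gamma is conjugate to the Poisson likelihood: posterior is Gamma(shape = 4+18 = 22, rate = 1.7+5 = 6.7).
Posterior mean = shape/rate = 22/6.7 = 3.284.

Posterior mean ≈ 3.284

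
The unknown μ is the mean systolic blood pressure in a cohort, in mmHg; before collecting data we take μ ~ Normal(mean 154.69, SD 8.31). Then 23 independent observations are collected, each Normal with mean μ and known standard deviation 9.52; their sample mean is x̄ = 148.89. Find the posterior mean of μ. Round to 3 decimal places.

Prior precision 1/τ₀² = 1/8.31² = 0.0144810; data precision n/σ² = 23/9.52² = 0.253778.
Posterior precision = 0.0144810 + 0.253778 = 0.268259.
Posterior mean = (0.0144810·154.69 + 0.253778·148.89) / 0.268259 = 149.203.

Posterior mean ≈ 149.203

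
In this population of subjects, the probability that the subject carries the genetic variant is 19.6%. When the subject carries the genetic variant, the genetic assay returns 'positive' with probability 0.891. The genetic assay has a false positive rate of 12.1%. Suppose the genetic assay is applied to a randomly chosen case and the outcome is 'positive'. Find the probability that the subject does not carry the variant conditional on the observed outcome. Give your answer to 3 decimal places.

P(¬H | E) ≈ 0.358

Let H be the event that the subject carries the genetic variant. P(H) = 0.196, so P(¬H) = 0.804. With E the 'positive' result, P(E|H) = 0.891 and P(E|¬H) = 0.121.
P(E) = 0.891·0.196 + 0.121·0.804 = 0.17464 + 0.097284 = 0.27192.
By Bayes' theorem, P(H|E) = 0.17464 / 0.27192 = 0.642. Hence P(¬H|E) = 1 − 0.642 = 0.358.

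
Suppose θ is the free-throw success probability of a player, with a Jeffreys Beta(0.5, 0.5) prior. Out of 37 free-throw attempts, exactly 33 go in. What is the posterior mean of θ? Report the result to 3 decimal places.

The binomial likelihood is conjugate to the Beta prior: with 33 successes and 4 failures, the posterior is Beta(0.5+33, 0.5+4) = Beta(33.5, 4.5).
Posterior mean = α/(α+β) = 33.5/38 = 0.882.

Posterior mean ≈ 0.882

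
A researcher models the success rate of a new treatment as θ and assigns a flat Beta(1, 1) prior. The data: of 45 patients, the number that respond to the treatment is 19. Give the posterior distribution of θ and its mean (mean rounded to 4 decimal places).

The binomial likelihood is conjugate to the Beta prior: with 19 successes and 26 failures, the posterior is Beta(1+19, 1+26) = Beta(20, 27).
Posterior mean = α/(α+β) = 20/47 = 0.4255.

Posterior: Beta(20, 27); mean ≈ 0.4255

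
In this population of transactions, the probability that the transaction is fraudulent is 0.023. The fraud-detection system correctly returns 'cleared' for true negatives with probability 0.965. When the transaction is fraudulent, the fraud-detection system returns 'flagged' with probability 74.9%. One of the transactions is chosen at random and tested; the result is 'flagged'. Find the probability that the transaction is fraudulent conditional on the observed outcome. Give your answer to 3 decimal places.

Write H for 'the transaction is fraudulent'. Prior odds H:¬H = 0.023/0.977 = 0.023541. For the 'flagged' outcome, the likelihood ratio is 0.749/0.035 = 21.400.
Posterior odds = 0.023541 × 21.400 = 0.50379, so P(H|E) = 0.50379/(1+0.50379) = 0.335.

P(H | E) ≈ 0.335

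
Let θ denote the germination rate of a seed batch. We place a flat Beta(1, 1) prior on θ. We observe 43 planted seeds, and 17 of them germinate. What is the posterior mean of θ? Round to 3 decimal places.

Posterior mean ≈ 0.400

Observing 17 successes and 26 failures updates Beta(1, 1) by adding the success and failure counts to the two shape parameters: α = 1+17 = 18, β = 1+26 = 27.
Posterior mean = α/(α+β) = 18/45 = 0.400.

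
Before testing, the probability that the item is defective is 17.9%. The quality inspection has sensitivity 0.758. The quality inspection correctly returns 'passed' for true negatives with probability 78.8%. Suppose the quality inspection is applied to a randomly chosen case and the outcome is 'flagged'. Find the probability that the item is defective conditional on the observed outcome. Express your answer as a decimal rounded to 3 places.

Write H for 'the item is defective'. Prior odds H:¬H = 0.179/0.821 = 0.21803. For the 'flagged' outcome, the likelihood ratio is 0.758/0.212 = 3.5755.
Posterior odds = 0.21803 × 3.5755 = 0.77955, so P(H|E) = 0.77955/(1+0.77955) = 0.438.

P(H | E) ≈ 0.438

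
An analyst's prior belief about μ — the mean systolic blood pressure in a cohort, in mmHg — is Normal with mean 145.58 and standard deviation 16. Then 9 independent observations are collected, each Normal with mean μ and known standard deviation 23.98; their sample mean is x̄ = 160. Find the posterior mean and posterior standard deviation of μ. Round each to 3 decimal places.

Prior precision 1/τ₀² = 1/16² = 0.00390625; data precision n/σ² = 9/23.98² = 0.0156511.
Posterior precision = 0.00390625 + 0.0156511 = 0.0195573, giving posterior SD = 1/√0.0195573 = 7.151.
Posterior mean = (0.00390625·145.58 + 0.0156511·160) / 0.0195573 = 157.120.

Posterior mean ≈ 157.120; posterior SD ≈ 7.151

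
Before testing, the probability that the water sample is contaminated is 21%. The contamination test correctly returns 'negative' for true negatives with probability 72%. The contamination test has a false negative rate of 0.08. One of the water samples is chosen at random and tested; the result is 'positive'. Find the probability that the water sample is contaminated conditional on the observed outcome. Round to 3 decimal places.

Write H for 'the water sample is contaminated'. Prior odds H:¬H = 0.21/0.79 = 0.26582. For the 'positive' outcome, the likelihood ratio is 0.92/0.28 = 3.2857.
Posterior odds = 0.26582 × 3.2857 = 0.87342, so P(H|E) = 0.87342/(1+0.87342) = 0.466.

P(H | E) ≈ 0.466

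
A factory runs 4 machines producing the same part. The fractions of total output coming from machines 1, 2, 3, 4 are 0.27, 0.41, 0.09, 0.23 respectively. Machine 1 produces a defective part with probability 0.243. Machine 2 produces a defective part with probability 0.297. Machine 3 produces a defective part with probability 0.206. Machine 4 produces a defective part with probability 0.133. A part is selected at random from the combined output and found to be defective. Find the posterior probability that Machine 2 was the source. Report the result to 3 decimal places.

P(defective|M1) = 0.243; P(defective|M2) = 0.297; P(defective|M3) = 0.206; P(defective|M4) = 0.133.
Prior × likelihood for each source: 0.27·0.243=0.06561, 0.41·0.297=0.1218, 0.09·0.206=0.01854, 0.23·0.133=0.03059. Summing gives P(defective) = 0.23651.
P(Machine 2 | defective) = 0.1218 / 0.23651 = 0.515.

Posterior probability ≈ 0.515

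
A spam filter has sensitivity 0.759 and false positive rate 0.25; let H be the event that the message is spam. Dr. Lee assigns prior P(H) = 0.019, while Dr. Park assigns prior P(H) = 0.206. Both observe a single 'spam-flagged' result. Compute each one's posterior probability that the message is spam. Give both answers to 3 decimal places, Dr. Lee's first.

P('+'|H) = 0.759, P('+'|¬H) = 0.25.
Dr. Lee: numerator 0.759·0.019 = 0.014421; evidence = 0.014421+0.25·0.981 = 0.25967; posterior = 0.056.
Dr. Park: numerator 0.759·0.206 = 0.15635; evidence = 0.15635+0.25·0.794 = 0.35485; posterior = 0.441.

Dr. Lee: 0.056; Dr. Park: 0.441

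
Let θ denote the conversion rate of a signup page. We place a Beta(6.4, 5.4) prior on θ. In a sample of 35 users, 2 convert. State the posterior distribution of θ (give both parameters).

Observing 2 successes and 33 failures updates Beta(6.4, 5.4) by adding the success and failure counts to the two shape parameters: α = 6.4+2 = 8.4, β = 5.4+33 = 38.4.

Posterior: Beta(8.4, 38.4)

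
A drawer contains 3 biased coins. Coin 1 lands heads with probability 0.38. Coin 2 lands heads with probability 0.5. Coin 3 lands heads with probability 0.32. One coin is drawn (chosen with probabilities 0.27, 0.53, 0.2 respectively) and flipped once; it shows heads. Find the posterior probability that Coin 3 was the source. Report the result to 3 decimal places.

Posterior probability ≈ 0.148

P(heads|C1) = 0.38; P(heads|C2) = 0.5; P(heads|C3) = 0.32.
Prior × likelihood for each source: 0.27·0.38=0.1026, 0.53·0.5=0.2650, 0.2·0.32=0.06400. Summing gives P(heads) = 0.43160.
P(Coin 3 | heads) = 0.06400 / 0.43160 = 0.148.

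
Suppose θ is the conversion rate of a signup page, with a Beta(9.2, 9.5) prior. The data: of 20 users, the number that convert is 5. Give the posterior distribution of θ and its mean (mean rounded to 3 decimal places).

Posterior: Beta(14.2, 24.5); mean ≈ 0.367

The binomial likelihood is conjugate to the Beta prior: with 5 successes and 15 failures, the posterior is Beta(9.2+5, 9.5+15) = Beta(14.2, 24.5).
Posterior mean = α/(α+β) = 14.2/38.7 = 0.367.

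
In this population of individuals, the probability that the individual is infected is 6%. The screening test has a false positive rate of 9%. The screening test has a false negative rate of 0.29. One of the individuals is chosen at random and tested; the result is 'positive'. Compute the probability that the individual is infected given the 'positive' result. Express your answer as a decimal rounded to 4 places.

P(H | E) ≈ 0.3349

Let H be the event that the individual is infected. P(H) = 0.06, so P(¬H) = 0.94. With E the 'positive' result, P(E|H) = 0.71 and P(E|¬H) = 0.09.
P(E) = 0.71·0.06 + 0.09·0.94 = 0.042600 + 0.084600 = 0.12720.
By Bayes' theorem, P(H|E) = 0.042600 / 0.12720 = 0.3349.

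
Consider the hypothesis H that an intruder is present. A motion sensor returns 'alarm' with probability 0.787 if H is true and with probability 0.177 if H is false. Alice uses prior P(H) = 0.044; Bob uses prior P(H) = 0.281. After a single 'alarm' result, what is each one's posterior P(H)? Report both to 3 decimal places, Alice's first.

Alice: 0.170; Bob: 0.635

The likelihood ratio for an 'alarm' result is 0.787/0.177 = 4.4463.
Alice: prior odds 0.044/0.956 = 0.046025; posterior odds 0.20464; posterior probability 0.170.
Bob: prior odds 0.281/0.719 = 0.39082; posterior odds 1.7377; posterior probability 0.635.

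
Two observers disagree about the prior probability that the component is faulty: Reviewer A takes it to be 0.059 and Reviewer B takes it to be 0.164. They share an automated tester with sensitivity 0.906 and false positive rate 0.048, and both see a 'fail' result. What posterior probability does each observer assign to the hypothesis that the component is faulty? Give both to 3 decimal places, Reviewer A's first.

Reviewer A: 0.542; Reviewer B: 0.787

P('+'|H) = 0.906, P('+'|¬H) = 0.048.
Reviewer A: numerator 0.906·0.059 = 0.053454; evidence = 0.053454+0.048·0.941 = 0.098622; posterior = 0.542.
Reviewer B: numerator 0.906·0.164 = 0.14858; evidence = 0.14858+0.048·0.836 = 0.18871; posterior = 0.787.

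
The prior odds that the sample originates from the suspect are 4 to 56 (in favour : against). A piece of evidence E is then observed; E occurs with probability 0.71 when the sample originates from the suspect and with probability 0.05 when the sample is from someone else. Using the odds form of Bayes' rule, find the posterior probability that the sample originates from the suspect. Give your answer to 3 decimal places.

Prior odds = 4/56 = 0.071429. In log-odds, ln(0.071429) = -2.6391.
Add log likelihood ratio: ln(14.200) = 2.6532.
Posterior log-odds = 0.014185, so posterior odds = exp(0.014185) = 1.0143. Converting, P(H|E) = 1.0143/2.0143 = 0.504.

Posterior probability ≈ 0.504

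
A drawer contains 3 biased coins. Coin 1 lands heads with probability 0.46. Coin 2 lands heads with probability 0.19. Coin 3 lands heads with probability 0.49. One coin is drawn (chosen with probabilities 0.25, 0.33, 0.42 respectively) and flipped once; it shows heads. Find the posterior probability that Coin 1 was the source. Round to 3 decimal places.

P(heads|C1) = 0.46; P(heads|C2) = 0.19; P(heads|C3) = 0.49.
Prior × likelihood for each source: 0.25·0.46=0.1150, 0.33·0.19=0.06270, 0.42·0.49=0.2058. Summing gives P(heads) = 0.38350.
P(Coin 1 | heads) = 0.1150 / 0.38350 = 0.300.

Posterior probability ≈ 0.300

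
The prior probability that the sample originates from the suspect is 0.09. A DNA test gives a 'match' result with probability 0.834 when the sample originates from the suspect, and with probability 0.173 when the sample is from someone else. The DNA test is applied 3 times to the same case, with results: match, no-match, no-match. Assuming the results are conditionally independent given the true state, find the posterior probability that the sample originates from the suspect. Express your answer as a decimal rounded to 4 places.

Posterior P(H) ≈ 0.0188

With H the event that the sample originates from the suspect, the joint likelihood of the observed sequence is P(data|H) = 0.834·0.166·0.166 = 0.022982 and P(data|¬H) = 0.173·0.827·0.827 = 0.11832.
Bayes: P(H|data) = 0.09·0.022982 / (0.09·0.022982 + 0.91·0.11832) = 0.0020684/0.10974 = 0.0188.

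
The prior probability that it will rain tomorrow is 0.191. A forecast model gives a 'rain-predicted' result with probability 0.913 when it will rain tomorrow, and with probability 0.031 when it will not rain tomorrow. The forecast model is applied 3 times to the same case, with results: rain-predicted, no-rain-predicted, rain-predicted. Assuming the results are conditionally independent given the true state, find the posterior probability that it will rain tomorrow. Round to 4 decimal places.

With H the event that it will rain tomorrow, the joint likelihood of the observed sequence is P(data|H) = 0.913·0.087·0.913 = 0.072521 and P(data|¬H) = 0.031·0.969·0.031 = 0.00093121.
Bayes: P(H|data) = 0.191·0.072521 / (0.191·0.072521 + 0.809·0.00093121) = 0.013851/0.014605 = 0.9484.

Posterior P(H) ≈ 0.9484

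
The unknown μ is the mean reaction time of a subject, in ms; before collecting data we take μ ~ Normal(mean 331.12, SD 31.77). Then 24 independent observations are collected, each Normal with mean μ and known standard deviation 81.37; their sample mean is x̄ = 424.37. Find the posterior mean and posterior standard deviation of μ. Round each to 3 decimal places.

With known σ, the Normal prior is conjugate. Weight on the data is w = (n/σ²)/(n/σ² + 1/τ₀²) = 0.00362479/(0.00362479+0.00099075) = 0.78534.
Posterior mean = w·x̄ + (1−w)·μ₀ = 0.78534·424.37 + 0.21466·331.12 = 404.353. Posterior variance = 1/(0.00362479+0.00099075) = 216.659, so SD = 14.719.

Posterior mean ≈ 404.353; posterior SD ≈ 14.719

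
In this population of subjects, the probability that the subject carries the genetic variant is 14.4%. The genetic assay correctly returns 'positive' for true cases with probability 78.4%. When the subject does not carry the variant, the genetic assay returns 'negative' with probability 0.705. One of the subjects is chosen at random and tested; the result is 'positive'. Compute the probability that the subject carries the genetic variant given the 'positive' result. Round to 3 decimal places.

Let H be the event that the subject carries the genetic variant. P(H) = 0.144, so P(¬H) = 0.856. With E the 'positive' result, P(E|H) = 0.784 and P(E|¬H) = 0.295.
P(E) = 0.784·0.144 + 0.295·0.856 = 0.11290 + 0.25252 = 0.36542.
By Bayes' theorem, P(H|E) = 0.11290 / 0.36542 = 0.309.

P(H | E) ≈ 0.309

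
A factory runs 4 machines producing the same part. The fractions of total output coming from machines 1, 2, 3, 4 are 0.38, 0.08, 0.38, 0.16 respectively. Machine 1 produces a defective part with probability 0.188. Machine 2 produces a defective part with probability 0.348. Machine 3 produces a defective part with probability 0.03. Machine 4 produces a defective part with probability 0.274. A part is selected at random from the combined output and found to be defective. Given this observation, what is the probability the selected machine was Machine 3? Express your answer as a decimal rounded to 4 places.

P(defective|M1) = 0.188; P(defective|M2) = 0.348; P(defective|M3) = 0.03; P(defective|M4) = 0.274.
Prior × likelihood for each source: 0.38·0.188=0.07144, 0.08·0.348=0.02784, 0.38·0.03=0.01140, 0.16·0.274=0.04384. Summing gives P(defective) = 0.15452.
P(Machine 3 | defective) = 0.01140 / 0.15452 = 0.0738.

Posterior probability ≈ 0.0738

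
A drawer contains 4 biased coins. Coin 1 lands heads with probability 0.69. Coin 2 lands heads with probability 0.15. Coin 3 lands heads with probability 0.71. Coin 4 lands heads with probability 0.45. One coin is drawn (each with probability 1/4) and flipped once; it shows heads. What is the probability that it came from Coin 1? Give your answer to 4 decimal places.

P(heads|C1) = 0.69; P(heads|C2) = 0.15; P(heads|C3) = 0.71; P(heads|C4) = 0.45.
Prior × likelihood for each source: 0.25·0.69=0.1725, 0.25·0.15=0.03750, 0.25·0.71=0.1775, 0.25·0.45=0.1125. Summing gives P(heads) = 0.50000.
P(Coin 1 | heads) = 0.1725 / 0.50000 = 0.3450.

Posterior probability ≈ 0.3450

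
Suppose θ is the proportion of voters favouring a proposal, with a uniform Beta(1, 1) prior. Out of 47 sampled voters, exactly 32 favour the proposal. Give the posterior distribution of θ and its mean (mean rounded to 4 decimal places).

Posterior: Beta(33, 16); mean ≈ 0.6735

The binomial likelihood is conjugate to the Beta prior: with 32 successes and 15 failures, the posterior is Beta(1+32, 1+15) = Beta(33, 16).
Posterior mean = α/(α+β) = 33/49 = 0.6735.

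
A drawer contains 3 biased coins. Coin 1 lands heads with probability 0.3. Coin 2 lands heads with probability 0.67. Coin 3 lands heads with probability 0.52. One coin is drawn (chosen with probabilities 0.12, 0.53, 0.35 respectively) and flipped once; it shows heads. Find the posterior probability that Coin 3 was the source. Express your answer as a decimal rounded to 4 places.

Posterior probability ≈ 0.3176

Tabulate prior·likelihood by source: [1] prior 0.12, lik 0.3, product 0.03600; [2] prior 0.53, lik 0.67, product 0.3551; [3] prior 0.35, lik 0.52, product 0.1820.
Normalizing constant = 0.57310; the posterior for Coin 3 is its product over the sum, 0.1820/0.57310 = 0.3176.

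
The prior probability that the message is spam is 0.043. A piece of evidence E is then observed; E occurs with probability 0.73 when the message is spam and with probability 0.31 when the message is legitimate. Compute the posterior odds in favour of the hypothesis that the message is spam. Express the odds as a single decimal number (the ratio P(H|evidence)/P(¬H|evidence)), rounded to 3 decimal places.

Posterior odds ≈ 0.106

Prior odds = 0.043/(1−0.043) = 0.044932. In log-odds, ln(0.044932) = -3.1026.
Add log likelihood ratio: ln(2.3548) = 0.85647.
Posterior log-odds = -2.2461, so posterior odds = exp(-2.2461) = 0.10581.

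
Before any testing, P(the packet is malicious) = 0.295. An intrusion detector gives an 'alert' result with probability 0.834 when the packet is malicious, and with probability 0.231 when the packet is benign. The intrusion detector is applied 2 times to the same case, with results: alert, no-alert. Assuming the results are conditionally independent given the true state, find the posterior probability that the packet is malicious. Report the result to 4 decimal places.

Posterior P(H) ≈ 0.2459

Let H be the event that the packet is malicious; start with P(H) = 0.295. P('alert'|H) = 0.834, P('alert'|¬H) = 0.231.
Update on result 1 ('alert'): P(H) ← 0.834·0.2950 / (0.834·0.2950 + 0.231·0.7050) = 0.24603/0.40888 = 0.6017.
Update on result 2 ('no-alert'): P(H) ← 0.166·0.6017 / (0.166·0.6017 + 0.769·0.3983) = 0.099884/0.40617 = 0.2459.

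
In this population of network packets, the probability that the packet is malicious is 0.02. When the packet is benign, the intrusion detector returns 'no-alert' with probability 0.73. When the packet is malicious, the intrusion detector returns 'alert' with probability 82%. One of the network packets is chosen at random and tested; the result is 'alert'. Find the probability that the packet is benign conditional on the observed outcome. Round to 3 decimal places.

P(¬H | E) ≈ 0.942

Write H for 'the packet is malicious'. Prior odds H:¬H = 0.02/0.98 = 0.020408. For the 'alert' outcome, the likelihood ratio is 0.82/0.27 = 3.0370.
Posterior odds = 0.020408 × 3.0370 = 0.061980, so P(H|E) = 0.061980/(1+0.061980) = 0.058. Then P(¬H|E) = 1 − 0.058 = 0.942.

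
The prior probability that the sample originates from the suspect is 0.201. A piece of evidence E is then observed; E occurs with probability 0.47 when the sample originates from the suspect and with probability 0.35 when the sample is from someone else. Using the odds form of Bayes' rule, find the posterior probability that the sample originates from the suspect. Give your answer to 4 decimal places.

Posterior probability ≈ 0.2525

Prior odds = 0.201/(1−0.201) = 0.25156. In log-odds, ln(0.25156) = -1.3801.
Add log likelihood ratio: ln(1.3429) = 0.29480.
Posterior log-odds = -1.0853, so posterior odds = exp(-1.0853) = 0.33782. Converting, P(H|E) = 0.33782/1.3378 = 0.2525.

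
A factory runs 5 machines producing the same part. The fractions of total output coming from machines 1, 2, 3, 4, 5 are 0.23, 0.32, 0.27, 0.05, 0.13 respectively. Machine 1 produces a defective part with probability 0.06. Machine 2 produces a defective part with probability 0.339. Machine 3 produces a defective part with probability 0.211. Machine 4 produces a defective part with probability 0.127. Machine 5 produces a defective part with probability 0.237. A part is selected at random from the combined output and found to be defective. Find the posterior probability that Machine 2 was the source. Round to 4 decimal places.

Tabulate prior·likelihood by source: [1] prior 0.23, lik 0.06, product 0.01380; [2] prior 0.32, lik 0.339, product 0.1085; [3] prior 0.27, lik 0.211, product 0.05697; [4] prior 0.05, lik 0.127, product 0.006350; [5] prior 0.13, lik 0.237, product 0.03081.
Normalizing constant = 0.21641; the posterior for Machine 2 is its product over the sum, 0.1085/0.21641 = 0.5013.

Posterior probability ≈ 0.5013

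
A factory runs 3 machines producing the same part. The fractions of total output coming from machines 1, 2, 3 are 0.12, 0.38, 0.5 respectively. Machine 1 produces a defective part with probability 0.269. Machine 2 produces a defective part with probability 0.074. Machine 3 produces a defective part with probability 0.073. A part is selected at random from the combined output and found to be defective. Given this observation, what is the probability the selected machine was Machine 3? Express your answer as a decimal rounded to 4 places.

P(defective|M1) = 0.269; P(defective|M2) = 0.074; P(defective|M3) = 0.073.
Prior × likelihood for each source: 0.12·0.269=0.03228, 0.38·0.074=0.02812, 0.5·0.073=0.03650. Summing gives P(defective) = 0.096900.
P(Machine 3 | defective) = 0.03650 / 0.096900 = 0.3767.

Posterior probability ≈ 0.3767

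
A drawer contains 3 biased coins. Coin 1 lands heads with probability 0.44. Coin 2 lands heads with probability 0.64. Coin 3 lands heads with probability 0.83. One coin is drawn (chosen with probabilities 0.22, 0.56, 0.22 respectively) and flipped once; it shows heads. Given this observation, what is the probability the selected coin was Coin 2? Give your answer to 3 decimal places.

Posterior probability ≈ 0.562

P(heads|C1) = 0.44; P(heads|C2) = 0.64; P(heads|C3) = 0.83.
Prior × likelihood for each source: 0.22·0.44=0.09680, 0.56·0.64=0.3584, 0.22·0.83=0.1826. Summing gives P(heads) = 0.63780.
P(Coin 2 | heads) = 0.3584 / 0.63780 = 0.562.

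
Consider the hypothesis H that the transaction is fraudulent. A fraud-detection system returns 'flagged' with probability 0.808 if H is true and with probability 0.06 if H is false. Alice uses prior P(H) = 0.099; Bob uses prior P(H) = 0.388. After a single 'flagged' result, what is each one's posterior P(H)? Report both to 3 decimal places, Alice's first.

Alice: 0.597; Bob: 0.895

P('+'|H) = 0.808, P('+'|¬H) = 0.06.
Alice: numerator 0.808·0.099 = 0.079992; evidence = 0.079992+0.06·0.901 = 0.13405; posterior = 0.597.
Bob: numerator 0.808·0.388 = 0.31350; evidence = 0.31350+0.06·0.612 = 0.35022; posterior = 0.895.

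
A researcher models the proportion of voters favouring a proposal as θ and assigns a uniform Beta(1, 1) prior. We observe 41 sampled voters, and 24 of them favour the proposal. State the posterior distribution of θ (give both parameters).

Observing 24 successes and 17 failures updates Beta(1, 1) by adding the success and failure counts to the two shape parameters: α = 1+24 = 25, β = 1+17 = 18.

Posterior: Beta(25, 18)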